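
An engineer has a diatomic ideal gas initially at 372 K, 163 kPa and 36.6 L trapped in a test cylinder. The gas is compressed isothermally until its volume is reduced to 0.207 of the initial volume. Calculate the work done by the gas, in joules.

-9400 J

n = P₁V₁/(RT₁) = 163×36.6/(8.314×372) = 1.93 mol.
Isothermal: T stays 372 K; PV = const ⇒ V₂ = 7.58 L, P₂ = 787 kPa.
W = nRT ln(V₂/V₁) = 1.93×8.314×372×ln(0.207) = -9400 J.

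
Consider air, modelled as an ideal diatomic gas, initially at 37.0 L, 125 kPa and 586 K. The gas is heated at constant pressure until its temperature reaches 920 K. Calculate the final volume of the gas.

Isobaric: P stays 125 kPa; V/T = const ⇒ T₂ = 920 K, V₂ = 58.1 L.

58.1 L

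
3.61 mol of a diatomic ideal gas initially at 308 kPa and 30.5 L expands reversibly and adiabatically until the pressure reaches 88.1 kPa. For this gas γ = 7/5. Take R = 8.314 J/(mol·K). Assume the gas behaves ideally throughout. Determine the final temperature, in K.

219 K

T₁ = P₁V₁/(nR) = 308×30.5/(3.61×8.314) = 313 K.
Adiabatic: T₂/T₁ = (P₂/P₁)^((γ−1)/γ) ⇒ T₂ = 313×(0.286)^0.286 = 219 K; V₂ = 74.6 L.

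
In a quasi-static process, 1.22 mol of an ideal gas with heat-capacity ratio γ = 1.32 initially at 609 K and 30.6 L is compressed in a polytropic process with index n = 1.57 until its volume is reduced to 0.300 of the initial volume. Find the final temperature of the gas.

P₁ = nRT₁/V₁ = 1.22×8.314×609/30.6 = 202 kPa.
Polytropic n=1.57: T₂ = T₁(V₁/V₂)^(n−1) = 609×(3.33)^0.57 = 1210 K; P₂ = P₁(V₁/V₂)^n = 1340 kPa.

1210 K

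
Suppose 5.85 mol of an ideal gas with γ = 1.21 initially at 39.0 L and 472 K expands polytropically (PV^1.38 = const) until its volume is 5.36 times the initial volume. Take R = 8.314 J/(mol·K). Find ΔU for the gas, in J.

P₁ = nRT₁/V₁ = 5.85×8.314×472/39.0 = 589 kPa.
Polytropic n=1.38: T₂ = T₁(V₁/V₂)^(n−1) = 472×(0.187)^0.38 = 249 K; P₂ = P₁(V₁/V₂)^n = 58.0 kPa.
For an ideal gas ΔU = nCvΔT with Cv = R/(γ−1) = 39.6 J/(mol·K).
ΔU = 5.85×39.6×(249−472) = -51600 J.

-51600 J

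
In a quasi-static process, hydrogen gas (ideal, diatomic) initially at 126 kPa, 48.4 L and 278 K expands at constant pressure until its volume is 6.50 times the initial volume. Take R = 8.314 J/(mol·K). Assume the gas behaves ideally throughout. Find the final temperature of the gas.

1810 K

Isobaric: P stays 126 kPa; V/T = const ⇒ T₂ = 1810 K, V₂ = 315 L.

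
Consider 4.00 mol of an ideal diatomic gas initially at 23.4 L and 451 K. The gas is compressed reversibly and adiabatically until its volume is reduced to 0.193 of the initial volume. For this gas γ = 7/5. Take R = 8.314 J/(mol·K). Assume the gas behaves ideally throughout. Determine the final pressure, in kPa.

6410 kPa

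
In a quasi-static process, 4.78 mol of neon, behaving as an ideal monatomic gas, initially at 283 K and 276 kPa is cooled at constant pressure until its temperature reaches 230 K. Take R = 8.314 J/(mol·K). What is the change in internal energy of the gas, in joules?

-3160 J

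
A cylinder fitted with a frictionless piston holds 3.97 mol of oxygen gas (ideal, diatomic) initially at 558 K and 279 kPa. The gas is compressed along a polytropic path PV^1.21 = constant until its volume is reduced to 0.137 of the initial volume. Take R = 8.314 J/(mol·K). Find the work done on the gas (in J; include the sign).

V₁ = nRT₁/P₁ = 3.97×8.314×558/279 = 66.0 L.
Polytropic n=1.21: T₂ = T₁(V₁/V₂)^(n−1) = 558×(7.30)^0.21 = 847 K; P₂ = P₁(V₁/V₂)^n = 3090 kPa.
W = (P₁V₁−P₂V₂)/(n−1) = (279×66.0−3090×9.04)/0.21 = -45400 J.
Work done on the gas = −W_by = 45400 J.

45400 J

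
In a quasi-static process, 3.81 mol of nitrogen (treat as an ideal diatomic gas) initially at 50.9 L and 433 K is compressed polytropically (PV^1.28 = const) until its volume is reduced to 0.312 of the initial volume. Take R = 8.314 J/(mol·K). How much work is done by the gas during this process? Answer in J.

P₁ = nRT₁/V₁ = 3.81×8.314×433/50.9 = 269 kPa.
Polytropic n=1.28: T₂ = T₁(V₁/V₂)^(n−1) = 433×(3.21)^0.28 = 600 K; P₂ = P₁(V₁/V₂)^n = 1200 kPa.
W = (P₁V₁−P₂V₂)/(n−1) = (269×50.9−1200×15.9)/0.28 = -18900 J.

-18900 J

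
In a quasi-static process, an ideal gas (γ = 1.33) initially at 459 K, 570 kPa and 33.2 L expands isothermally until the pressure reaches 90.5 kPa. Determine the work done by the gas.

n = P₁V₁/(RT₁) = 570×33.2/(8.314×459) = 4.96 mol.
Isothermal: T stays 459 K; PV = const ⇒ V₂ = 209 L, P₂ = 90.5 kPa.
W = nRT ln(V₂/V₁) = 4.96×8.314×459×ln(6.30) = 34800 J.

34800 J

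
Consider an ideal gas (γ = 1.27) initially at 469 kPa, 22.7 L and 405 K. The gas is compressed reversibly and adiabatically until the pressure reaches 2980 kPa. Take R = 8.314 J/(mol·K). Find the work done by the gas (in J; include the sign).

n = P₁V₁/(RT₁) = 469×22.7/(8.314×405) = 3.16 mol.
Adiabatic: T₂/T₁ = (P₂/P₁)^((γ−1)/γ) ⇒ T₂ = 405×(6.35)^0.213 = 600 K; V₂ = 5.29 L.
ΔU = nCvΔT = 3.16×30.8×(600−405) = 19000 J.
Q = 0 for an adiabatic process, so W = −ΔU = -19000 J.

-19000 J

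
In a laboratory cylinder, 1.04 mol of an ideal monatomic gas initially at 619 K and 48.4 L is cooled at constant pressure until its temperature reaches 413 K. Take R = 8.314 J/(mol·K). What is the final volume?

32.3 L

P₁ = nRT₁/V₁ = 1.04×8.314×619/48.4 = 111 kPa.
Isobaric: P stays 111 kPa; V/T = const ⇒ T₂ = 413 K, V₂ = 32.3 L.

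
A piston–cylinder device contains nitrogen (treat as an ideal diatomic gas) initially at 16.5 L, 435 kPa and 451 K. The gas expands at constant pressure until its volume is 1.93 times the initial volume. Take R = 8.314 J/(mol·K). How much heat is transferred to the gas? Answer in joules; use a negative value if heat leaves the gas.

n = P₁V₁/(RT₁) = 435×16.5/(8.314×451) = 1.91 mol.
Isobaric: P stays 435 kPa; V/T = const ⇒ T₂ = 870 K, V₂ = 31.8 L.
W = PΔV = 435×(31.8−16.5) kPa·L = 6680 J.
ΔU = nCvΔT = 1.91×20.8×(870−451) = 16700 J.
Q = ΔU + W = nCpΔT = 23400 J.

23400 J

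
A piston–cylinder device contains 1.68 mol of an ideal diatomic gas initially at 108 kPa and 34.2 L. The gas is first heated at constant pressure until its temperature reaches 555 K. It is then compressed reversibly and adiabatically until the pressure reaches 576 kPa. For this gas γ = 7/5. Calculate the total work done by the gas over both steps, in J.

-7830 J

T₁ = P₁V₁/(nR) = 108×34.2/(1.68×8.314) = 264 K.
Step 1 — Isobaric: P stays 108 kPa; V/T = const ⇒ T₂ = 555 K, V₂ = 71.8 L.
W = PΔV = 108×(71.8−34.2) kPa·L = 4060 J.
ΔU = nCvΔT = 1.68×20.8×(555−264) = 10100 J.
Q = ΔU + W = nCpΔT = 14200 J.
State after step 1: P = 108 kPa, V = 71.8 L, T = 555 K.
Step 2 — Adiabatic: T₂/T₁ = (P₂/P₁)^((γ−1)/γ) ⇒ T₂ = 555×(5.33)^0.286 = 895 K; V₂ = 21.7 L.
ΔU = nCvΔT = 1.68×20.8×(895−555) = 11900 J.
Q = 0 for an adiabatic process, so W = −ΔU = -11900 J.
Net over both steps: W = -7830 J, Q = 14200 J, ΔU = 22000 J.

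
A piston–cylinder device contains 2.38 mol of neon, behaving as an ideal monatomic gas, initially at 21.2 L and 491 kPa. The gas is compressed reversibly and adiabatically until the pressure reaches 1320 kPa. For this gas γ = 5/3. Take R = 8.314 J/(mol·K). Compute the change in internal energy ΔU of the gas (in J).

7580 J

T₁ = P₁V₁/(nR) = 491×21.2/(2.38×8.314) = 526 K.
Adiabatic: T₂/T₁ = (P₂/P₁)^((γ−1)/γ) ⇒ T₂ = 526×(2.69)^0.400 = 781 K; V₂ = 11.7 L.
For an ideal gas ΔU = nCvΔT with Cv = (3/2)R = 12.5 J/(mol·K).
ΔU = 2.38×12.5×(781−526) = 7580 J.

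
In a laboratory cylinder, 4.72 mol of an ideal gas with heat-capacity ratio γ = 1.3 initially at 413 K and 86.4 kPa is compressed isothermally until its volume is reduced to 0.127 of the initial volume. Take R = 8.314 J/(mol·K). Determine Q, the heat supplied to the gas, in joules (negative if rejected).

-33400 J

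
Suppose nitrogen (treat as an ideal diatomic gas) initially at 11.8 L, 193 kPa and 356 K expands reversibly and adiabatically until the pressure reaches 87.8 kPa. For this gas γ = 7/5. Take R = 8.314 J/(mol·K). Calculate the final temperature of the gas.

Adiabatic: T₂/T₁ = (P₂/P₁)^((γ−1)/γ) ⇒ T₂ = 356×(0.455)^0.286 = 284 K; V₂ = 20.7 L.

284 K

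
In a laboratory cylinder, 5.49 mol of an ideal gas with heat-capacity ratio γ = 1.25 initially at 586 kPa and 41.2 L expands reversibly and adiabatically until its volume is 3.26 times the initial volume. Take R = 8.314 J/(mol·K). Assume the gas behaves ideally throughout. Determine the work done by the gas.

24700 J

T₁ = P₁V₁/(nR) = 586×41.2/(5.49×8.314) = 529 K.
Adiabatic: TV^(γ−1) = const ⇒ T₂ = 529×(0.307)^0.250 = 394 K; PV^γ = const ⇒ P₂ = 134 kPa.
ΔU = nCvΔT = 5.49×33.3×(394−529) = -24700 J.
Q = 0 for an adiabatic process, so W = −ΔU = 24700 J.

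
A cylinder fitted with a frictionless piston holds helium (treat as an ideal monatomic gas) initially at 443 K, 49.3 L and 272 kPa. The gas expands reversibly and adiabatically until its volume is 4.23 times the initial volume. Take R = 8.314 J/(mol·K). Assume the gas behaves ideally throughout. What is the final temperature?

Adiabatic: TV^(γ−1) = const ⇒ T₂ = 443×(0.236)^0.667 = 169 K; PV^γ = const ⇒ P₂ = 24.6 kPa.

169 K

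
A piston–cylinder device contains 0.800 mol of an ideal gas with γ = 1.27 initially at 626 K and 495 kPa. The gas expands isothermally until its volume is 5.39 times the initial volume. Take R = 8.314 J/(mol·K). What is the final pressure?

V₁ = nRT₁/P₁ = 0.800×8.314×626/495 = 8.41 L.
Isothermal: T stays 626 K; PV = const ⇒ V₂ = 45.3 L, P₂ = 91.8 kPa.

91.8 kPa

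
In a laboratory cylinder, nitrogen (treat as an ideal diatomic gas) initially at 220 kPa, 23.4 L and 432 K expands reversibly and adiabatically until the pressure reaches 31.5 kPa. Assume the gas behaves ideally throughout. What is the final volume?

93.8 L

Adiabatic: T₂/T₁ = (P₂/P₁)^((γ−1)/γ) ⇒ T₂ = 432×(0.143)^0.286 = 248 K; V₂ = 93.8 L.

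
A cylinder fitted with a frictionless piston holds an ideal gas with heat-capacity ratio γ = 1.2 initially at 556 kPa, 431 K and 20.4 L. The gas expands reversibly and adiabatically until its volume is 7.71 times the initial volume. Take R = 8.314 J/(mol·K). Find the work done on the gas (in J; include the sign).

-19000 J

n = P₁V₁/(RT₁) = 556×20.4/(8.314×431) = 3.17 mol.
Adiabatic: TV^(γ−1) = const ⇒ T₂ = 431×(0.130)^0.200 = 286 K; PV^γ = const ⇒ P₂ = 47.9 kPa.
ΔU = nCvΔT = 3.17×41.6×(286−431) = -19000 J.
Q = 0 for an adiabatic process, so W = −ΔU = 19000 J.
Work done on the gas = −W_by = -19000 J.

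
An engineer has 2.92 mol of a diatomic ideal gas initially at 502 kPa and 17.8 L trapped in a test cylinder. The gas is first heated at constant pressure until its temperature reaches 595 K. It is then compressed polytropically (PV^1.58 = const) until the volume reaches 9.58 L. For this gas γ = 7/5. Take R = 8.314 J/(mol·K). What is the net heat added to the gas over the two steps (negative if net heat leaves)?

T₁ = P₁V₁/(nR) = 502×17.8/(2.92×8.314) = 368 K.
Step 1 — Isobaric: P stays 502 kPa; V/T = const ⇒ T₂ = 595 K, V₂ = 28.8 L.
W = PΔV = 502×(28.8−17.8) kPa·L = 5510 J.
ΔU = nCvΔT = 2.92×20.8×(595−368) = 13800 J.
Q = ΔU + W = nCpΔT = 19300 J.
State after step 1: P = 502 kPa, V = 28.8 L, T = 595 K.
Step 2 — Polytropic n=1.58: T₂ = T₁(V₁/V₂)^(n−1) = 595×(3.00)^0.58 = 1130 K; P₂ = P₁(V₁/V₂)^n = 2850 kPa.
W = (P₁V₁−P₂V₂)/(n−1) = (502×28.8−2850×9.58)/0.58 = -22200 J.
ΔU = nCvΔT = 2.92×20.8×(1130−595) = 32200 J.
Q = ΔU + W = 10000 J.
Net over both steps: W = -16700 J, Q = 29300 J, ΔU = 46000 J.

29300 J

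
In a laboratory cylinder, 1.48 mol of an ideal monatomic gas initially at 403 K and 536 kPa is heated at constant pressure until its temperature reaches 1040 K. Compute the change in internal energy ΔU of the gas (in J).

V₁ = nRT₁/P₁ = 1.48×8.314×403/536 = 9.25 L.
Isobaric: P stays 536 kPa; V/T = const ⇒ T₂ = 1040 K, V₂ = 23.9 L.
For an ideal gas ΔU = nCvΔT with Cv = (3/2)R = 12.5 J/(mol·K).
ΔU = 1.48×12.5×(1040−403) = 11800 J.

11800 J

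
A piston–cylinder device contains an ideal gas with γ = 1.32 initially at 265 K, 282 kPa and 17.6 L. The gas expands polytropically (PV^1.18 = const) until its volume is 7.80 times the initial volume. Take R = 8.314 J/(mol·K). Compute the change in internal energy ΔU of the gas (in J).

n = P₁V₁/(RT₁) = 282×17.6/(8.314×265) = 2.25 mol.
Polytropic n=1.18: T₂ = T₁(V₁/V₂)^(n−1) = 265×(0.128)^0.18 = 183 K; P₂ = P₁(V₁/V₂)^n = 25.0 kPa.
For an ideal gas ΔU = nCvΔT with Cv = R/(γ−1) = 26.0 J/(mol·K).
ΔU = 2.25×26.0×(183−265) = -4790 J.

-4790 J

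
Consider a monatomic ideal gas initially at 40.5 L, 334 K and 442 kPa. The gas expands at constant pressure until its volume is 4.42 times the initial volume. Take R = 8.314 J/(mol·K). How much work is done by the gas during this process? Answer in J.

n = P₁V₁/(RT₁) = 442×40.5/(8.314×334) = 6.45 mol.
Isobaric: P stays 442 kPa; V/T = const ⇒ T₂ = 1480 K, V₂ = 179 L.
W = PΔV = 442×(179−40.5) kPa·L = 61200 J.

61200 J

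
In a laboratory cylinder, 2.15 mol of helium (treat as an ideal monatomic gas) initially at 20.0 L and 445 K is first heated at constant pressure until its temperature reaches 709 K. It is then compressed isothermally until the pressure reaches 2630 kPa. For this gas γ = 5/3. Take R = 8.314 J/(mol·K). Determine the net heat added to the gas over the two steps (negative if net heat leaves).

P₁ = nRT₁/V₁ = 2.15×8.314×445/20.0 = 398 kPa.
Step 1 — Isobaric: P stays 398 kPa; V/T = const ⇒ T₂ = 709 K, V₂ = 31.9 L.
W = PΔV = 398×(31.9−20.0) kPa·L = 4720 J.
ΔU = nCvΔT = 2.15×12.5×(709−445) = 7080 J.
Q = ΔU + W = nCpΔT = 11800 J.
State after step 1: P = 398 kPa, V = 31.9 L, T = 709 K.
Step 2 — Isothermal: T stays 709 K; PV = const ⇒ V₂ = 4.82 L, P₂ = 2630 kPa.
ΔU = 0 (ideal gas, T constant).
W = nRT ln(V₂/V₁) = 2.15×8.314×709×ln(0.151) = -23900 J.
Q = ΔU + W = -23900 J.
Net over both steps: W = -19200 J, Q = -12100 J, ΔU = 7080 J.

-12100 J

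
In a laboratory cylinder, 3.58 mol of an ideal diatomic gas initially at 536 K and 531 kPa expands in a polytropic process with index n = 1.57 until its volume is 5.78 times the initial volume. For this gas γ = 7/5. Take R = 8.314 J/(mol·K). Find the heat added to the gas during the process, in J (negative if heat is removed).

-7520 J

V₁ = nRT₁/P₁ = 3.58×8.314×536/531 = 30.0 L.
Polytropic n=1.57: T₂ = T₁(V₁/V₂)^(n−1) = 536×(0.173)^0.57 = 197 K; P₂ = P₁(V₁/V₂)^n = 33.8 kPa.
W = (P₁V₁−P₂V₂)/(n−1) = (531×30.0−33.8×174)/0.57 = 17700 J.
ΔU = nCvΔT = 3.58×20.8×(197−536) = -25200 J.
Q = ΔU + W = -7520 J.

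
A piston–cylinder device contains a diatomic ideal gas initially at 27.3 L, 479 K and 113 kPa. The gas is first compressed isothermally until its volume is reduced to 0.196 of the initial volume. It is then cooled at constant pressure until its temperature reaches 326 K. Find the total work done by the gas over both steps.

n = P₁V₁/(RT₁) = 113×27.3/(8.314×479) = 0.775 mol.
Step 1 — Isothermal: T stays 479 K; PV = const ⇒ V₂ = 5.35 L, P₂ = 577 kPa.
ΔU = 0 (ideal gas, T constant).
W = nRT ln(V₂/V₁) = 0.775×8.314×479×ln(0.196) = -5030 J.
Q = ΔU + W = -5030 J.
State after step 1: P = 577 kPa, V = 5.35 L, T = 479 K.
Step 2 — Isobaric: P stays 577 kPa; V/T = const ⇒ T₂ = 326 K, V₂ = 3.64 L.
W = PΔV = 577×(3.64−5.35) kPa·L = -985 J.
ΔU = nCvΔT = 0.775×20.8×(326−479) = -2460 J.
Q = ΔU + W = nCpΔT = -3450 J.
Net over both steps: W = -6010 J, Q = -8480 J, ΔU = -2460 J.

-6010 J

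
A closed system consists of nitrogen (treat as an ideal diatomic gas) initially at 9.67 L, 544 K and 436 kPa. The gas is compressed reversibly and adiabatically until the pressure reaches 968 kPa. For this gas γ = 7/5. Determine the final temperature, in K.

683 K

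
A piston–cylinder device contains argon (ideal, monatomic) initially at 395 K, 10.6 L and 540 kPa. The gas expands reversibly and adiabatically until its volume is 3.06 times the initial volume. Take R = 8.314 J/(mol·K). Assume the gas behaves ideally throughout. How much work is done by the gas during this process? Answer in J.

n = P₁V₁/(RT₁) = 540×10.6/(8.314×395) = 1.74 mol.
Adiabatic: TV^(γ−1) = const ⇒ T₂ = 395×(0.327)^0.667 = 187 K; PV^γ = const ⇒ P₂ = 83.7 kPa.
ΔU = nCvΔT = 1.74×12.5×(187−395) = -4510 J.
Q = 0 for an adiabatic process, so W = −ΔU = 4510 J.

4510 J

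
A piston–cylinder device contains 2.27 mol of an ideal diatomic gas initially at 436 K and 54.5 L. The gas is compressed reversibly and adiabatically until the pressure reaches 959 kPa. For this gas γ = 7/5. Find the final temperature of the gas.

739 K

P₁ = nRT₁/V₁ = 2.27×8.314×436/54.5 = 151 kPa.
Adiabatic: T₂/T₁ = (P₂/P₁)^((γ−1)/γ) ⇒ T₂ = 436×(6.35)^0.286 = 739 K; V₂ = 14.6 L.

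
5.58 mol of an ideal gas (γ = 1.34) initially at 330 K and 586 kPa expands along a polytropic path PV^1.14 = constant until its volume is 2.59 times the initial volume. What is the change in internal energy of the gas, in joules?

V₁ = nRT₁/P₁ = 5.58×8.314×330/586 = 26.1 L.
Polytropic n=1.14: T₂ = T₁(V₁/V₂)^(n−1) = 330×(0.386)^0.14 = 289 K; P₂ = P₁(V₁/V₂)^n = 198 kPa.
For an ideal gas ΔU = nCvΔT with Cv = R/(γ−1) = 24.5 J/(mol·K).
ΔU = 5.58×24.5×(289−330) = -5620 J.

-5620 J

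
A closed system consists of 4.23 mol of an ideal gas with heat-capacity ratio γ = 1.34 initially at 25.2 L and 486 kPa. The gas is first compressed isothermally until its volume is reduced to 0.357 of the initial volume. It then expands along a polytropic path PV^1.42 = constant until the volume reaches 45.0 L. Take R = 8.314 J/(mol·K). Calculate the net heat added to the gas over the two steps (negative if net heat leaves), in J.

-16000 J

T₁ = P₁V₁/(nR) = 486×25.2/(4.23×8.314) = 348 K.
Step 1 — Isothermal: T stays 348 K; PV = const ⇒ V₂ = 9.00 L, P₂ = 1360 kPa.
ΔU = 0 (ideal gas, T constant).
W = nRT ln(V₂/V₁) = 4.23×8.314×348×ln(0.357) = -12600 J.
Q = ΔU + W = -12600 J.
State after step 1: P = 1360 kPa, V = 9.00 L, T = 348 K.
Step 2 — Polytropic n=1.42: T₂ = T₁(V₁/V₂)^(n−1) = 348×(0.200)^0.42 = 177 K; P₂ = P₁(V₁/V₂)^n = 138 kPa.
W = (P₁V₁−P₂V₂)/(n−1) = (1360×9.00−138×45.0)/0.42 = 14300 J.
ΔU = nCvΔT = 4.23×24.5×(177−348) = -17700 J.
Q = ΔU + W = -3370 J.
Net over both steps: W = 1710 J, Q = -16000 J, ΔU = -17700 J.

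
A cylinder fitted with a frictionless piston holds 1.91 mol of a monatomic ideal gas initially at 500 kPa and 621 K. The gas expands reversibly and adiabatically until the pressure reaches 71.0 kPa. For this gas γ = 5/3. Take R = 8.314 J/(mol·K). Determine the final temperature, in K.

284 K

V₁ = nRT₁/P₁ = 1.91×8.314×621/500 = 19.7 L.
Adiabatic: T₂/T₁ = (P₂/P₁)^((γ−1)/γ) ⇒ T₂ = 621×(0.142)^0.400 = 284 K; V₂ = 63.6 L.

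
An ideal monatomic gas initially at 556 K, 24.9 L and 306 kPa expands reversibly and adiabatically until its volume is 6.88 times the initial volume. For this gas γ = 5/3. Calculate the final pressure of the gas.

12.3 kPa

Adiabatic: TV^(γ−1) = const ⇒ T₂ = 556×(0.145)^0.667 = 154 K; PV^γ = const ⇒ P₂ = 12.3 kPa.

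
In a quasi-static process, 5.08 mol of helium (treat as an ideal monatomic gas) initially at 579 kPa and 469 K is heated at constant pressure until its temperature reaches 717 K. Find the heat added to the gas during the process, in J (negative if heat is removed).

V₁ = nRT₁/P₁ = 5.08×8.314×469/579 = 34.2 L.
Isobaric: P stays 579 kPa; V/T = const ⇒ T₂ = 717 K, V₂ = 52.3 L.
W = PΔV = 579×(52.3−34.2) kPa·L = 10500 J.
ΔU = nCvΔT = 5.08×12.5×(717−469) = 15700 J.
Q = ΔU + W = nCpΔT = 26200 J.

26200 J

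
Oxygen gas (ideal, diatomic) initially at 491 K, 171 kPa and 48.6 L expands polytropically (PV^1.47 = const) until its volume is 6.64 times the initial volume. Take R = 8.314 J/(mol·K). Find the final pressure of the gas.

Polytropic n=1.47: T₂ = T₁(V₁/V₂)^(n−1) = 491×(0.151)^0.47 = 202 K; P₂ = P₁(V₁/V₂)^n = 10.6 kPa.

10.6 kPa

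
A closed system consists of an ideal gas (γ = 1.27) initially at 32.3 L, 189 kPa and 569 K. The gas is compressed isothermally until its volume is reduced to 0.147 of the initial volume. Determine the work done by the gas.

-11700 J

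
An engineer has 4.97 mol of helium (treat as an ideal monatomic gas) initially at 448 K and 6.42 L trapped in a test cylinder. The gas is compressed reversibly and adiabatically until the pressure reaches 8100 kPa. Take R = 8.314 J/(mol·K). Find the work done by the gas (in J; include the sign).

-14200 J

P₁ = nRT₁/V₁ = 4.97×8.314×448/6.42 = 2880 kPa.
Adiabatic: T₂/T₁ = (P₂/P₁)^((γ−1)/γ) ⇒ T₂ = 448×(2.81)^0.400 = 677 K; V₂ = 3.45 L.
ΔU = nCvΔT = 4.97×12.5×(677−448) = 14200 J.
Q = 0 for an adiabatic process, so W = −ΔU = -14200 J.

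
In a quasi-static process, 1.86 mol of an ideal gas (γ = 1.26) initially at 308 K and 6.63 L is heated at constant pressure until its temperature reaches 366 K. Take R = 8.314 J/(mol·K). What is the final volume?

7.88 L

P₁ = nRT₁/V₁ = 1.86×8.314×308/6.63 = 718 kPa.
Isobaric: P stays 718 kPa; V/T = const ⇒ T₂ = 366 K, V₂ = 7.88 L.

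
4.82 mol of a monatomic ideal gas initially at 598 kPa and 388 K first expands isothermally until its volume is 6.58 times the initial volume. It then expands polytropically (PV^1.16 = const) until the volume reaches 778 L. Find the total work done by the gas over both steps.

50200 J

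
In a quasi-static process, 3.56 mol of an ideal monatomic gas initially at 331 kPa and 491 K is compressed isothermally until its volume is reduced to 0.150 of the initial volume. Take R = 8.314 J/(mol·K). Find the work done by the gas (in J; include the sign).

-27600 J

V₁ = nRT₁/P₁ = 3.56×8.314×491/331 = 43.9 L.
Isothermal: T stays 491 K; PV = const ⇒ V₂ = 6.59 L, P₂ = 2210 kPa.
W = nRT ln(V₂/V₁) = 3.56×8.314×491×ln(0.150) = -27600 J.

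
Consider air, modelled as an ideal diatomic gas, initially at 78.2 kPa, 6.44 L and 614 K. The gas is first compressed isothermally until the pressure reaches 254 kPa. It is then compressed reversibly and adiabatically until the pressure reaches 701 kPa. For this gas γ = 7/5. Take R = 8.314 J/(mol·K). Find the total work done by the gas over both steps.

-1020 J

n = P₁V₁/(RT₁) = 78.2×6.44/(8.314×614) = 0.0987 mol.
Step 1 — Isothermal: T stays 614 K; PV = const ⇒ V₂ = 1.98 L, P₂ = 254 kPa.
ΔU = 0 (ideal gas, T constant).
W = nRT ln(V₂/V₁) = 0.0987×8.314×614×ln(0.308) = -593 J.
Q = ΔU + W = -593 J.
State after step 1: P = 254 kPa, V = 1.98 L, T = 614 K.
Step 2 — Adiabatic: T₂/T₁ = (P₂/P₁)^((γ−1)/γ) ⇒ T₂ = 614×(2.76)^0.286 = 821 K; V₂ = 0.960 L.
ΔU = nCvΔT = 0.0987×20.8×(821−614) = 424 J.
Q = 0 for an adiabatic process, so W = −ΔU = -424 J.
Net over both steps: W = -1020 J, Q = -593 J, ΔU = 424 J.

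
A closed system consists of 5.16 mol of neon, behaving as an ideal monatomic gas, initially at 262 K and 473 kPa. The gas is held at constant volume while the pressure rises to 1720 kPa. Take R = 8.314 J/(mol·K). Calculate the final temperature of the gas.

953 K

V₁ = nRT₁/P₁ = 5.16×8.314×262/473 = 23.8 L.
Isochoric: V stays 23.8 L; P/T = const ⇒ T₂ = 953 K, P₂ = 1720 kPa.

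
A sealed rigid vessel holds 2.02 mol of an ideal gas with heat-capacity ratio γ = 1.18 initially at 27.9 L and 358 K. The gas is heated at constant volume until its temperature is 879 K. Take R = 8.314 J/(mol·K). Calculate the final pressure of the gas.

529 kPa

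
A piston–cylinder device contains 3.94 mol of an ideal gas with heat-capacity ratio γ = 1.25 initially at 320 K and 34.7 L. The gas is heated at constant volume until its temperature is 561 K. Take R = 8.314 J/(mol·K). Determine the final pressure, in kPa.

530 kPa

P₁ = nRT₁/V₁ = 3.94×8.314×320/34.7 = 302 kPa.
Isochoric: V stays 34.7 L; P/T = const ⇒ T₂ = 561 K, P₂ = 530 kPa.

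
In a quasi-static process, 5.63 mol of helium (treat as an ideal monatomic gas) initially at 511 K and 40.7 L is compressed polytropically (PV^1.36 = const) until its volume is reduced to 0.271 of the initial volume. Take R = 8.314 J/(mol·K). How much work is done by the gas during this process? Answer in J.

P₁ = nRT₁/V₁ = 5.63×8.314×511/40.7 = 588 kPa.
Polytropic n=1.36: T₂ = T₁(V₁/V₂)^(n−1) = 511×(3.69)^0.36 = 818 K; P₂ = P₁(V₁/V₂)^n = 3470 kPa.
W = (P₁V₁−P₂V₂)/(n−1) = (588×40.7−3470×11.0)/0.36 = -39900 J.

-39900 J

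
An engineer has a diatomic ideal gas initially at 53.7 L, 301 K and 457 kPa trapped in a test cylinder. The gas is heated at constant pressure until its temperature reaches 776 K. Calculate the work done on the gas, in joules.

n = P₁V₁/(RT₁) = 457×53.7/(8.314×301) = 9.81 mol.
Isobaric: P stays 457 kPa; V/T = const ⇒ T₂ = 776 K, V₂ = 138 L.
W = PΔV = 457×(138−53.7) kPa·L = 38700 J.
Work done on the gas = −W_by = -38700 J.

-38700 J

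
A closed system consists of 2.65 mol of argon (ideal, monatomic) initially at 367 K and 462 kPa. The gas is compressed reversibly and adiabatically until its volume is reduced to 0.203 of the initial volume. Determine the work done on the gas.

V₁ = nRT₁/P₁ = 2.65×8.314×367/462 = 17.5 L.
Adiabatic: TV^(γ−1) = const ⇒ T₂ = 367×(4.93)^0.667 = 1060 K; PV^γ = const ⇒ P₂ = 6590 kPa.
ΔU = nCvΔT = 2.65×12.5×(1060−367) = 23000 J.
Q = 0 for an adiabatic process, so W = −ΔU = -23000 J.
Work done on the gas = −W_by = 23000 J.

23000 J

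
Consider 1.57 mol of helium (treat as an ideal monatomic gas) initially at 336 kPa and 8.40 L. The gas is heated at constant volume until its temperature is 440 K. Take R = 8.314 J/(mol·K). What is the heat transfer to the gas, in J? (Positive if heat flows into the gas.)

T₁ = P₁V₁/(nR) = 336×8.40/(1.57×8.314) = 216 K.
Isochoric: V stays 8.40 L; P/T = const ⇒ T₂ = 440 K, P₂ = 684 kPa.
W = 0 (no volume change).
ΔU = nCvΔT = 1.57×12.5×(440−216) = 4380 J.
Q = ΔU = 4380 J.

4380 J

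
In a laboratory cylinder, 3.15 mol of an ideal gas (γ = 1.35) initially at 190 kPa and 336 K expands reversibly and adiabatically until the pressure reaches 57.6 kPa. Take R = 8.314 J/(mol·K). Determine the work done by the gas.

6690 J

V₁ = nRT₁/P₁ = 3.15×8.314×336/190 = 46.3 L.
Adiabatic: T₂/T₁ = (P₂/P₁)^((γ−1)/γ) ⇒ T₂ = 336×(0.303)^0.259 = 247 K; V₂ = 112 L.
ΔU = nCvΔT = 3.15×23.8×(247−336) = -6690 J.
Q = 0 for an adiabatic process, so W = −ΔU = 6690 J.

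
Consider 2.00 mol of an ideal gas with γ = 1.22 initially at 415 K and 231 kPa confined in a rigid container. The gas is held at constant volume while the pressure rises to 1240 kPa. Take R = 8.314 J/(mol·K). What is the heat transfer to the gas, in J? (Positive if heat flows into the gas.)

V₁ = nRT₁/P₁ = 2.00×8.314×415/231 = 29.9 L.
Isochoric: V stays 29.9 L; P/T = const ⇒ T₂ = 2230 K, P₂ = 1240 kPa.
W = 0 (no volume change).
ΔU = nCvΔT = 2.00×37.8×(2230−415) = 137000 J.
Q = ΔU = 137000 J.

137000 J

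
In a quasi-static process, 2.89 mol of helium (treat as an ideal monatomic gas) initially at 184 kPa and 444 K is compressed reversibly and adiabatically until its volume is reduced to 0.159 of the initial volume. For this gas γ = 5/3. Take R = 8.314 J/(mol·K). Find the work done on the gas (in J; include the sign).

V₁ = nRT₁/P₁ = 2.89×8.314×444/184 = 58.0 L.
Adiabatic: TV^(γ−1) = const ⇒ T₂ = 444×(6.29)^0.667 = 1510 K; PV^γ = const ⇒ P₂ = 3940 kPa.
ΔU = nCvΔT = 2.89×12.5×(1510−444) = 38500 J.
Q = 0 for an adiabatic process, so W = −ΔU = -38500 J.
Work done on the gas = −W_by = 38500 J.

38500 J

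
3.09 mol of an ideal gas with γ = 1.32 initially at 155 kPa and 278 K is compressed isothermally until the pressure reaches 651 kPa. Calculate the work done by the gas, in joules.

-10200 J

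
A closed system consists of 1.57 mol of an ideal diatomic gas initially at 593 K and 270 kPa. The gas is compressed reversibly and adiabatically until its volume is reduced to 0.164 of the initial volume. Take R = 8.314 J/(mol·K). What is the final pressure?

V₁ = nRT₁/P₁ = 1.57×8.314×593/270 = 28.7 L.
Adiabatic: TV^(γ−1) = const ⇒ T₂ = 593×(6.10)^0.400 = 1220 K; PV^γ = const ⇒ P₂ = 3390 kPa.

3390 kPa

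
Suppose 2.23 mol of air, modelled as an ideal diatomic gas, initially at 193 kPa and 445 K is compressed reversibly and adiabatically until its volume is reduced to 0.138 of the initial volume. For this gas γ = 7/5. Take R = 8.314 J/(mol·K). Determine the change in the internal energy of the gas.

24900 J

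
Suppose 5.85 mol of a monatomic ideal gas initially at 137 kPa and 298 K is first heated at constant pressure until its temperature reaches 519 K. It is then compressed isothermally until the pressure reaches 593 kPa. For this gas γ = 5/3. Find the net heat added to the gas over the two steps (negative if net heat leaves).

-10100 J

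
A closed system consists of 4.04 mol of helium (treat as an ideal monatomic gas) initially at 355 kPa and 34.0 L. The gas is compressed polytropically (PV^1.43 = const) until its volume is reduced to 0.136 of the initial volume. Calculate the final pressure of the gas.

6160 kPa

T₁ = P₁V₁/(nR) = 355×34.0/(4.04×8.314) = 359 K.
Polytropic n=1.43: T₂ = T₁(V₁/V₂)^(n−1) = 359×(7.35)^0.43 = 847 K; P₂ = P₁(V₁/V₂)^n = 6160 kPa.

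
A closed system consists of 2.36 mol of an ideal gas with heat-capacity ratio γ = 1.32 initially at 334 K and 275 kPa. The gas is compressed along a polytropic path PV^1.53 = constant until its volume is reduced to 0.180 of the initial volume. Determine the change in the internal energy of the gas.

V₁ = nRT₁/P₁ = 2.36×8.314×334/275 = 23.8 L.
Polytropic n=1.53: T₂ = T₁(V₁/V₂)^(n−1) = 334×(5.56)^0.53 = 829 K; P₂ = P₁(V₁/V₂)^n = 3790 kPa.
For an ideal gas ΔU = nCvΔT with Cv = R/(γ−1) = 26.0 J/(mol·K).
ΔU = 2.36×26.0×(829−334) = 30300 J.

30300 J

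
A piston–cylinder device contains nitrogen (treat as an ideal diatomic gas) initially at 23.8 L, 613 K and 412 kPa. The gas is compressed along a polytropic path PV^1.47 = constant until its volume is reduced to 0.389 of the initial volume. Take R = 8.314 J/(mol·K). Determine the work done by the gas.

-11700 J

n = P₁V₁/(RT₁) = 412×23.8/(8.314×613) = 1.92 mol.
Polytropic n=1.47: T₂ = T₁(V₁/V₂)^(n−1) = 613×(2.57)^0.47 = 955 K; P₂ = P₁(V₁/V₂)^n = 1650 kPa.
W = (P₁V₁−P₂V₂)/(n−1) = (412×23.8−1650×9.26)/0.47 = -11700 J.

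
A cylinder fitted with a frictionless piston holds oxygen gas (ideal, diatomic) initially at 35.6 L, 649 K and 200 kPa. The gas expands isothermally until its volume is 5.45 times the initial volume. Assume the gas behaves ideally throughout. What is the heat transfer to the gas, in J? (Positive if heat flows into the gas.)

n = P₁V₁/(RT₁) = 200×35.6/(8.314×649) = 1.32 mol.
Isothermal: T stays 649 K; PV = const ⇒ V₂ = 194 L, P₂ = 36.7 kPa.
ΔU = 0 (ideal gas, T constant).
W = nRT ln(V₂/V₁) = 1.32×8.314×649×ln(5.45) = 12100 J.
Q = ΔU + W = 12100 J.

12100 J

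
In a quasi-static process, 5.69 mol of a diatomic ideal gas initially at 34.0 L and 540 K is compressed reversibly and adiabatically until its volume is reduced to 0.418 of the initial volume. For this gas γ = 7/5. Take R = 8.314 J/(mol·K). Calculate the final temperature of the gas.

765 K

P₁ = nRT₁/V₁ = 5.69×8.314×540/34.0 = 751 kPa.
Adiabatic: TV^(γ−1) = const ⇒ T₂ = 540×(2.39)^0.400 = 765 K; PV^γ = const ⇒ P₂ = 2550 kPa.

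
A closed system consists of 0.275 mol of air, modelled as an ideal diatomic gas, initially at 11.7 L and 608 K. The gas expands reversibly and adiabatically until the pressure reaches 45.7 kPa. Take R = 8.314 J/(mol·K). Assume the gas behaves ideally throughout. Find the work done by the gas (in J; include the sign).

830 J

P₁ = nRT₁/V₁ = 0.275×8.314×608/11.7 = 119 kPa.
Adiabatic: T₂/T₁ = (P₂/P₁)^((γ−1)/γ) ⇒ T₂ = 608×(0.385)^0.286 = 463 K; V₂ = 23.2 L.
ΔU = nCvΔT = 0.275×20.8×(463−608) = -830 J.
Q = 0 for an adiabatic process, so W = −ΔU = 830 J.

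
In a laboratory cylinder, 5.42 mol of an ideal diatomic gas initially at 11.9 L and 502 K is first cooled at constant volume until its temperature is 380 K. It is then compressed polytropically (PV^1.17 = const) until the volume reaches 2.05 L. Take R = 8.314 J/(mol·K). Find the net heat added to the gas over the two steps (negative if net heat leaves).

-33900 J

P₁ = nRT₁/V₁ = 5.42×8.314×502/11.9 = 1900 kPa.
Step 1 — Isochoric: V stays 11.9 L; P/T = const ⇒ T₂ = 380 K, P₂ = 1440 kPa.
W = 0 (no volume change).
ΔU = nCvΔT = 5.42×20.8×(380−502) = -13700 J.
Q = ΔU = -13700 J.
State after step 1: P = 1440 kPa, V = 11.9 L, T = 380 K.
Step 2 — Polytropic n=1.17: T₂ = T₁(V₁/V₂)^(n−1) = 380×(5.80)^0.17 = 512 K; P₂ = P₁(V₁/V₂)^n = 11300 kPa.
W = (P₁V₁−P₂V₂)/(n−1) = (1440×11.9−11300×2.05)/0.17 = -35100 J.
ΔU = nCvΔT = 5.42×20.8×(512−380) = 14900 J.
Q = ΔU + W = -20200 J.
Net over both steps: W = -35100 J, Q = -33900 J, ΔU = 1170 J.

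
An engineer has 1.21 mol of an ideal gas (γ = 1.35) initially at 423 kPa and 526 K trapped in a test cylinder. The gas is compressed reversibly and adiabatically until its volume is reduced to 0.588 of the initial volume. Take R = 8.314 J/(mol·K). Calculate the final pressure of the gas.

866 kPa

V₁ = nRT₁/P₁ = 1.21×8.314×526/423 = 12.5 L.
Adiabatic: TV^(γ−1) = const ⇒ T₂ = 526×(1.70)^0.350 = 633 K; PV^γ = const ⇒ P₂ = 866 kPa.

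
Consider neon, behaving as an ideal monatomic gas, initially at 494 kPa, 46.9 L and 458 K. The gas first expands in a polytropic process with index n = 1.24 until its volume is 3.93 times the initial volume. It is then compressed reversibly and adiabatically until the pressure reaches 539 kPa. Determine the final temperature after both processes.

673 K

n = P₁V₁/(RT₁) = 494×46.9/(8.314×458) = 6.08 mol.
Step 1 — Polytropic n=1.24: T₂ = T₁(V₁/V₂)^(n−1) = 458×(0.254)^0.24 = 330 K; P₂ = P₁(V₁/V₂)^n = 90.5 kPa.
W = (P₁V₁−P₂V₂)/(n−1) = (494×46.9−90.5×184)/0.24 = 27000 J.
ΔU = nCvΔT = 6.08×12.5×(330−458) = -9730 J.
Q = ΔU + W = 17300 J.
State after step 1: P = 90.5 kPa, V = 184 L, T = 330 K.
Step 2 — Adiabatic: T₂/T₁ = (P₂/P₁)^((γ−1)/γ) ⇒ T₂ = 330×(5.96)^0.400 = 673 K; V₂ = 63.2 L.
ΔU = nCvΔT = 6.08×12.5×(673−330) = 26100 J.
Q = 0 for an adiabatic process, so W = −ΔU = -26100 J.
Net over both steps: W = 965 J, Q = 17300 J, ΔU = 16300 J.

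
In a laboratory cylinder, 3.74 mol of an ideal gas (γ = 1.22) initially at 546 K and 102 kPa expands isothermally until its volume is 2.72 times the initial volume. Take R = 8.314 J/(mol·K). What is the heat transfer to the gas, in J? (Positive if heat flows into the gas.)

V₁ = nRT₁/P₁ = 3.74×8.314×546/102 = 166 L.
Isothermal: T stays 546 K; PV = const ⇒ V₂ = 453 L, P₂ = 37.5 kPa.
ΔU = 0 (ideal gas, T constant).
W = nRT ln(V₂/V₁) = 3.74×8.314×546×ln(2.72) = 17000 J.
Q = ΔU + W = 17000 J.

17000 J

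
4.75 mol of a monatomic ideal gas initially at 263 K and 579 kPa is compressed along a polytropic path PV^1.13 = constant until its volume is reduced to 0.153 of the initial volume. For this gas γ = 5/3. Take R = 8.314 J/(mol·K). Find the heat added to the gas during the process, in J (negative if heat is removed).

-17800 J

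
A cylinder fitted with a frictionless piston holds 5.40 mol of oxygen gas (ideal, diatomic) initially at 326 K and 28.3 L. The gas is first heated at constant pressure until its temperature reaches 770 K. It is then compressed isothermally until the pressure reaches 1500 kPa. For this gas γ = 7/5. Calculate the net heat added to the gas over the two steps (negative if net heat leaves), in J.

P₁ = nRT₁/V₁ = 5.40×8.314×326/28.3 = 517 kPa.
Step 1 — Isobaric: P stays 517 kPa; V/T = const ⇒ T₂ = 770 K, V₂ = 66.8 L.
W = PΔV = 517×(66.8−28.3) kPa·L = 19900 J.
ΔU = nCvΔT = 5.40×20.8×(770−326) = 49800 J.
Q = ΔU + W = nCpΔT = 69800 J.
State after step 1: P = 517 kPa, V = 66.8 L, T = 770 K.
Step 2 — Isothermal: T stays 770 K; PV = const ⇒ V₂ = 23.0 L, P₂ = 1500 kPa.
ΔU = 0 (ideal gas, T constant).
W = nRT ln(V₂/V₁) = 5.40×8.314×770×ln(0.345) = -36800 J.
Q = ΔU + W = -36800 J.
Net over both steps: W = -16900 J, Q = 33000 J, ΔU = 49800 J.

33000 J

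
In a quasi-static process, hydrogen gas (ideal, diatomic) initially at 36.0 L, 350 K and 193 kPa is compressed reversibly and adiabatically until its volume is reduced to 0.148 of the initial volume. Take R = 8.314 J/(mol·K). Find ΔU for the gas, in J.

n = P₁V₁/(RT₁) = 193×36.0/(8.314×350) = 2.39 mol.
Adiabatic: TV^(γ−1) = const ⇒ T₂ = 350×(6.76)^0.400 = 752 K; PV^γ = const ⇒ P₂ = 2800 kPa.
For an ideal gas ΔU = nCvΔT with Cv = (5/2)R = 20.8 J/(mol·K).
ΔU = 2.39×20.8×(752−350) = 19900 J.

19900 J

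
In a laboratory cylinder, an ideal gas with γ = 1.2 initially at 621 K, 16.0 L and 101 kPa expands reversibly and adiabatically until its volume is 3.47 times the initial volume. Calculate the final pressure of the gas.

22.7 kPa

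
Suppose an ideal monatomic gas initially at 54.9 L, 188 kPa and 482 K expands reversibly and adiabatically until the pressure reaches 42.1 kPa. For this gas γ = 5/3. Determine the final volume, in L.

Adiabatic: T₂/T₁ = (P₂/P₁)^((γ−1)/γ) ⇒ T₂ = 482×(0.224)^0.400 = 265 K; V₂ = 135 L.

135 L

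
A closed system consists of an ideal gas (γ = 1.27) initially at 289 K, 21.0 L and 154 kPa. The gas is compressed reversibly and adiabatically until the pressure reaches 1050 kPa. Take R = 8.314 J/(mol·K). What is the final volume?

Adiabatic: T₂/T₁ = (P₂/P₁)^((γ−1)/γ) ⇒ T₂ = 289×(6.82)^0.213 = 435 K; V₂ = 4.63 L.

4.63 L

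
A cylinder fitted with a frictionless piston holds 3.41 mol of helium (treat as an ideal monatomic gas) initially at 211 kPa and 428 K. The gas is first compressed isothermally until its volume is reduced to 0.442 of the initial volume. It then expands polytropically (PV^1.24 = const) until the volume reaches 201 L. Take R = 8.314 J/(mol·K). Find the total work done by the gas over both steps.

V₁ = nRT₁/P₁ = 3.41×8.314×428/211 = 57.5 L.
Step 1 — Isothermal: T stays 428 K; PV = const ⇒ V₂ = 25.4 L, P₂ = 477 kPa.
ΔU = 0 (ideal gas, T constant).
W = nRT ln(V₂/V₁) = 3.41×8.314×428×ln(0.442) = -9910 J.
Q = ΔU + W = -9910 J.
State after step 1: P = 477 kPa, V = 25.4 L, T = 428 K.
Step 2 — Polytropic n=1.24: T₂ = T₁(V₁/V₂)^(n−1) = 428×(0.126)^0.24 = 261 K; P₂ = P₁(V₁/V₂)^n = 36.8 kPa.
W = (P₁V₁−P₂V₂)/(n−1) = (477×25.4−36.8×201)/0.24 = 19800 J.
ΔU = nCvΔT = 3.41×12.5×(261−428) = -7120 J.
Q = ΔU + W = 12700 J.
Net over both steps: W = 9870 J, Q = 2750 J, ΔU = -7120 J.

9870 J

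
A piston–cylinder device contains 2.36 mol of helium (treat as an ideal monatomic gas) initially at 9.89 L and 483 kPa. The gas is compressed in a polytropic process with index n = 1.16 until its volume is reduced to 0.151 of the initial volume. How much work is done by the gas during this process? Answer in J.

-10500 J

T₁ = P₁V₁/(nR) = 483×9.89/(2.36×8.314) = 243 K.
Polytropic n=1.16: T₂ = T₁(V₁/V₂)^(n−1) = 243×(6.62)^0.16 = 329 K; P₂ = P₁(V₁/V₂)^n = 4330 kPa.
W = (P₁V₁−P₂V₂)/(n−1) = (483×9.89−4330×1.49)/0.16 = -10500 J.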